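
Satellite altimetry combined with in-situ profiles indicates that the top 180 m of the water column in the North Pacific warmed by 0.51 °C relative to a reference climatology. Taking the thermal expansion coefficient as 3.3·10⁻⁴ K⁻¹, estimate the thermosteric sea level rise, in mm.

Δh = αΔT·H = 3.3×10⁻⁴ × 0.51 × 180 = 0.030294 m

Δh ≈ 30 mm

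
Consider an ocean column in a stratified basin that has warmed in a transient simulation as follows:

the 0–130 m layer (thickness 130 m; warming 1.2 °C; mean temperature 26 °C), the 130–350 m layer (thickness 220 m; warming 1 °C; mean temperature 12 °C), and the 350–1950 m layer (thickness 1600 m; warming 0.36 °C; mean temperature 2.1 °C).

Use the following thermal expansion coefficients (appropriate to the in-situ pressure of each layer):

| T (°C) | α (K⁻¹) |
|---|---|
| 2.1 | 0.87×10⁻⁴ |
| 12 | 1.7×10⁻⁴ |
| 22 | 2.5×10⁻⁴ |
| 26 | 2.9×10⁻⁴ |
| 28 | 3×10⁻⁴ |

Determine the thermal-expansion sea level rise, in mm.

Layer 1 at 26 °C → α = 2.9×10⁻⁴ K⁻¹
Layer 2 at 12 °C → α = 1.7×10⁻⁴ K⁻¹
Layer 3 at 2.1 °C → α = 0.87×10⁻⁴ K⁻¹
Layer 1: 1.2 × 2.9×10⁻⁴ × 130 = 0.04524 m
1 × 1.7×10⁻⁴ × 220 = 0.03740 m
350–1950 m: 0.36 × 1600 × 0.87×10⁻⁴ = 0.050112 m
Δh = 0.04524 + 0.03740 + 0.050112 = 0.132752 m

about 130 mm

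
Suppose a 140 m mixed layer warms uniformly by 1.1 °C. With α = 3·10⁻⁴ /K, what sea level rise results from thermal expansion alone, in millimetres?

Δh ≈ 46.2 mm

Δh = αΔT·H = 3×10⁻⁴ × 1.1 × 140 = 0.04620 m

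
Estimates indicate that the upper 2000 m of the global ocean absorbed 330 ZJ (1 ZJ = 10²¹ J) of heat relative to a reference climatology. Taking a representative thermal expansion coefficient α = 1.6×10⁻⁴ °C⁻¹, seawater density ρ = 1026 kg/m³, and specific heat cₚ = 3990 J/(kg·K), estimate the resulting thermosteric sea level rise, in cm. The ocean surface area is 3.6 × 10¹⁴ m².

Per unit area: Q = 330×10²¹ / (3.6×10¹⁴) ≈ 9.167×10⁸ J/m²
Δh = αQ/(ρcₚ) = 1.6×10⁻⁴ × 9.167×10⁸ / (1026 × 3990) ≈ 0.035828 m

about 3.58 cm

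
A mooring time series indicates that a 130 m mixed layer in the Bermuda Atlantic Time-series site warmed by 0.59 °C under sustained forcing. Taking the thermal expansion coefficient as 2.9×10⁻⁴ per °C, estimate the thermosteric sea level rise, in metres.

Δh = αΔT·H = 2.9×10⁻⁴ × 0.59 × 130 = 0.022243 m

0.022 m of thermosteric rise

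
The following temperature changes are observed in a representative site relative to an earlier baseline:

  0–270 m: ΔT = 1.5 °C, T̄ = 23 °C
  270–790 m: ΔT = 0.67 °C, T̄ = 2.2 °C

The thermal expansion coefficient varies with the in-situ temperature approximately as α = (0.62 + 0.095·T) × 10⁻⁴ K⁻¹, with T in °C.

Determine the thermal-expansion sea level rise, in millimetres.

about 142 mm

Layer 1: α = (0.62 + 0.095×23)×10⁻⁴ = 2.805×10⁻⁴ K⁻¹
Layer 2: α = (0.62 + 0.095×2.2)×10⁻⁴ = 0.829×10⁻⁴ K⁻¹
Layer 1: 2.805×10⁻⁴ × 1.5 × 270 = 0.1136025 m
Layer 2: 520 × 0.67 × 0.829×10⁻⁴ = 0.02888236 m
Δh = 0.1136025 + 0.02888236 = 0.14248486 m ≈ 142 mm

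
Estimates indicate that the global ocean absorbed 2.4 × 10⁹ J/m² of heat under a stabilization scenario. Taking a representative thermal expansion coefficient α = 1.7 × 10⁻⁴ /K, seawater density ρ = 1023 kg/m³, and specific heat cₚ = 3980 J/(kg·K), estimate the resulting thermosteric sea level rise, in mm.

Δh ≈ 100 mm

Δh = αQ/(ρcₚ) = 1.7×10⁻⁴ × 2.4×10⁹ / (1023 × 3980) ≈ 0.10021 m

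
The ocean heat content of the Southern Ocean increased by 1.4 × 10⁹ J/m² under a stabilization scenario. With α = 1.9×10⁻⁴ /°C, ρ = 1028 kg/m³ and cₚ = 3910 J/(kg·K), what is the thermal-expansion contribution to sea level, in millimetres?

about 66.2 mm

Δh = αQ/(ρcₚ) = 1.9×10⁻⁴ × 1.4×10⁹ / (1028 × 3910) ≈ 0.066178 m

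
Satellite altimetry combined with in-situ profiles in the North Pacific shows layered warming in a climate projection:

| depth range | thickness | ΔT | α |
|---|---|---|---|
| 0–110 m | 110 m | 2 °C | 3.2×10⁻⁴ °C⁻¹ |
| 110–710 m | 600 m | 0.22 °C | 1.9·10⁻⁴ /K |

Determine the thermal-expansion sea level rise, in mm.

0–110 m: 2 × 3.2×10⁻⁴ × 110 = 0.07040 m
Layer 2: 1.9×10⁻⁴ × 0.22 × 600 = 0.02508 m
Δh = 0.07040 + 0.02508 = 0.09548 m ≈ 95.5 mm

95.5 mm of thermosteric rise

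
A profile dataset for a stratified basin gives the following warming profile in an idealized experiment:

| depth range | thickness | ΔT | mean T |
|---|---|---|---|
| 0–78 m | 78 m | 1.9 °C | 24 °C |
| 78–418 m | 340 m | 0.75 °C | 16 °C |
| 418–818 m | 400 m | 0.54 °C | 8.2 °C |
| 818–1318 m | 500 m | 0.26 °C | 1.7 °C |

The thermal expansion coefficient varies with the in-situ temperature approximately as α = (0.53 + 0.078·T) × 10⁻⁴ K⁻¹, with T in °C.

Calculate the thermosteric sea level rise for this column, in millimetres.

Δh = 115 mm

Layer 1: α = (0.53 + 0.078×24)×10⁻⁴ = 2.402×10⁻⁴ K⁻¹
Layer 2: α = (0.53 + 0.078×16)×10⁻⁴ = 1.778×10⁻⁴ K⁻¹
Layer 3: α = (0.53 + 0.078×8.2)×10⁻⁴ = 1.1696×10⁻⁴ K⁻¹
Layer 4: α = (0.53 + 0.078×1.7)×10⁻⁴ = 0.6626×10⁻⁴ K⁻¹
1.9 × 2.402×10⁻⁴ × 78 = 0.03559764 m
1.778×10⁻⁴ × 0.75 × 340 = 0.045339 m
Layer 3: 0.54 × 400 × 1.1696×10⁻⁴ = 0.02526336 m
818–1318 m: 0.26 × 0.6626×10⁻⁴ × 500 = 0.0086138 m
Δh = 0.03559764 + 0.045339 + 0.02526336 + 0.0086138 = 0.1148138 m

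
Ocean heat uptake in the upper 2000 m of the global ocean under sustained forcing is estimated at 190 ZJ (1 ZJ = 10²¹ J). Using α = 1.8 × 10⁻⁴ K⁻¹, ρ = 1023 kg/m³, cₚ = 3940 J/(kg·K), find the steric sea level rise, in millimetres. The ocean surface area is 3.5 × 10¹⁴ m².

Δh ≈ 24.2 mm

Per unit area: Q = 190×10²¹ / (3.5×10¹⁴) ≈ 5.429×10⁸ J/m²
Δh = αQ/(ρcₚ) = 1.8×10⁻⁴ × 5.429×10⁸ / (1023 × 3940) ≈ 0.024245 m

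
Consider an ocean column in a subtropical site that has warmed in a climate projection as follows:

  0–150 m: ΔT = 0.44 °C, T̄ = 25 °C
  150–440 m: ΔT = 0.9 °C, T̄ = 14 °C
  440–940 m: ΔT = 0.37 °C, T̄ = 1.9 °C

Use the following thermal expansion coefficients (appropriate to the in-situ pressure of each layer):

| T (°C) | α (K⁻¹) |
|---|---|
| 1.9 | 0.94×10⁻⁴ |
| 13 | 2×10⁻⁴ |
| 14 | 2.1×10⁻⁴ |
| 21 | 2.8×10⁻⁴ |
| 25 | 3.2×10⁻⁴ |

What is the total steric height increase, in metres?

0.0933 m of thermosteric rise

Layer 1 at 25 °C → α = 3.2×10⁻⁴ K⁻¹
Layer 2 at 14 °C → α = 2.1×10⁻⁴ K⁻¹
Layer 3 at 1.9 °C → α = 0.94×10⁻⁴ K⁻¹
0–150 m: 150 × 3.2×10⁻⁴ × 0.44 = 0.02112 m
2.1×10⁻⁴ × 290 × 0.9 = 0.05481 m
Layer 3: 500 × 0.37 × 0.94×10⁻⁴ = 0.01739 m
Δh = 0.02112 + 0.05481 + 0.01739 = 0.09332 m ≈ 0.0933 m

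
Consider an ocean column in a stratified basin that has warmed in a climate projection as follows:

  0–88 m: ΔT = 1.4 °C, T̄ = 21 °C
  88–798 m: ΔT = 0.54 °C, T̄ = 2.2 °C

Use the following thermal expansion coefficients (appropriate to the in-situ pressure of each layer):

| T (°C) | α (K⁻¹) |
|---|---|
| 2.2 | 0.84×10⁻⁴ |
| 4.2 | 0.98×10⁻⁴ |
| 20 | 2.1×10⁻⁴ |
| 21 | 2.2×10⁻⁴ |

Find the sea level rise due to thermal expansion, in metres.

about 0.0593 m

Layer 1 at 21 °C → α = 2.2×10⁻⁴ K⁻¹
Layer 2 at 2.2 °C → α = 0.84×10⁻⁴ K⁻¹
0–88 m: 1.4 × 2.2×10⁻⁴ × 88 = 0.027104 m
88–798 m: 0.84×10⁻⁴ × 710 × 0.54 = 0.0322056 m
Δh = 0.027104 + 0.0322056 = 0.0593096 m ≈ 0.0593 m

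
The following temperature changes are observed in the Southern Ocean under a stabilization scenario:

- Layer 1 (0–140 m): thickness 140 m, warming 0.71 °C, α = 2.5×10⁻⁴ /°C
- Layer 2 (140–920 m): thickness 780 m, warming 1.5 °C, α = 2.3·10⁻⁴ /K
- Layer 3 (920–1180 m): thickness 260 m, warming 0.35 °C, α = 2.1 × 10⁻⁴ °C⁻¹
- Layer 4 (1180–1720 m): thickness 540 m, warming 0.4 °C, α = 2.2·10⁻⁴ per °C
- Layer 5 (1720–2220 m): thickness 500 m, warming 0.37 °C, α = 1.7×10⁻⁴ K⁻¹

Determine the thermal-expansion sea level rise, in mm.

Layer 1: 0.71 × 140 × 2.5×10⁻⁴ = 0.02485 m
Layer 2: 1.5 × 780 × 2.3×10⁻⁴ = 0.26910 m
0.35 × 260 × 2.1×10⁻⁴ = 0.01911 m
2.2×10⁻⁴ × 540 × 0.4 = 0.04752 m
1720–2220 m: 1.7×10⁻⁴ × 0.37 × 500 = 0.03145 m
Δh = 0.02485 + 0.26910 + 0.01911 + 0.04752 + 0.03145 = 0.39203 m ≈ 392 mm

392 mm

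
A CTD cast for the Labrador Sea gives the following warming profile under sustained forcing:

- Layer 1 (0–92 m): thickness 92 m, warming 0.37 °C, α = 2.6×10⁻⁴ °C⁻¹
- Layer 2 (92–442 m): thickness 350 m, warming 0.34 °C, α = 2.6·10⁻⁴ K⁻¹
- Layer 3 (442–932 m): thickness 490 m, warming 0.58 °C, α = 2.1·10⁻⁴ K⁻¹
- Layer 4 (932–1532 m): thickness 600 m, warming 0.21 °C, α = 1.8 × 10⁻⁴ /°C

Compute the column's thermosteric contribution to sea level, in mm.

92 × 0.37 × 2.6×10⁻⁴ = 0.0088504 m
Layer 2: 350 × 0.34 × 2.6×10⁻⁴ = 0.03094 m
Layer 3: 490 × 0.58 × 2.1×10⁻⁴ = 0.059682 m
Layer 4: 0.21 × 1.8×10⁻⁴ × 600 = 0.02268 m
Δh = 0.0088504 + 0.03094 + 0.059682 + 0.02268 = 0.1221524 m

122 mm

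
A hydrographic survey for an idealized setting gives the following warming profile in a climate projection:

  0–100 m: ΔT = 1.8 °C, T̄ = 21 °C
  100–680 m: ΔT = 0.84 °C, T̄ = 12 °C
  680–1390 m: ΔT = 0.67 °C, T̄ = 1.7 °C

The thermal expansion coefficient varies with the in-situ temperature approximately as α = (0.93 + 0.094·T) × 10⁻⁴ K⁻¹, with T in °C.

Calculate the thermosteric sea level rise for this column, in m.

Layer 1: α = (0.93 + 0.094×21)×10⁻⁴ = 2.904×10⁻⁴ K⁻¹
Layer 2: α = (0.93 + 0.094×12)×10⁻⁴ = 2.058×10⁻⁴ K⁻¹
Layer 3: α = (0.93 + 0.094×1.7)×10⁻⁴ = 1.0898×10⁻⁴ K⁻¹
100 × 1.8 × 2.904×10⁻⁴ = 0.052272 m
100–680 m: 580 × 0.84 × 2.058×10⁻⁴ = 0.10026576 m
1.0898×10⁻⁴ × 0.67 × 710 = 0.051841786 m
Δh = 0.052272 + 0.10026576 + 0.051841786 = 0.204379546 m ≈ 0.20 m

Δh = 0.20 m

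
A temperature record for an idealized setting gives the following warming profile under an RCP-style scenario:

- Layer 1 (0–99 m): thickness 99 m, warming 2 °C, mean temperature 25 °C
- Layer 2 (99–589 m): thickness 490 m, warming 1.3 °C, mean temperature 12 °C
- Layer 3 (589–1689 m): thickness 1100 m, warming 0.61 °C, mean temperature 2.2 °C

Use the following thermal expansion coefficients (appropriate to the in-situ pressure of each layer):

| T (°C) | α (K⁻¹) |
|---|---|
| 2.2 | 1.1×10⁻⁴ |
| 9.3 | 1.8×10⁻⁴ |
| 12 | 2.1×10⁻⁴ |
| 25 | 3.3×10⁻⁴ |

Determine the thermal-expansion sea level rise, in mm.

Layer 1 at 25 °C → α = 3.3×10⁻⁴ K⁻¹
Layer 2 at 12 °C → α = 2.1×10⁻⁴ K⁻¹
Layer 3 at 2.2 °C → α = 1.1×10⁻⁴ K⁻¹
0–99 m: 3.3×10⁻⁴ × 2 × 99 = 0.06534 m
Layer 2: 1.3 × 2.1×10⁻⁴ × 490 = 0.13377 m
Layer 3: 1100 × 1.1×10⁻⁴ × 0.61 = 0.07381 m
Δh = 0.06534 + 0.13377 + 0.07381 = 0.27292 m ≈ 273 mm

273 mm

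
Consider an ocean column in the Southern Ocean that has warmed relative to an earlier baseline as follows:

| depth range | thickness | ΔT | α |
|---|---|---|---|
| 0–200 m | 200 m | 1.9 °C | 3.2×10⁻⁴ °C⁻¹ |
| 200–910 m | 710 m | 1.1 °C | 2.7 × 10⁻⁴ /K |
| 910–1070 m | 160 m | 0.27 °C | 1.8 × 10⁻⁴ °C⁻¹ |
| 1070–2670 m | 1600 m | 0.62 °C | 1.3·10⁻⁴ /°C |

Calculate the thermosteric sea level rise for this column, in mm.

0–200 m: 200 × 1.9 × 3.2×10⁻⁴ = 0.12160 m
200–910 m: 1.1 × 710 × 2.7×10⁻⁴ = 0.21087 m
0.27 × 1.8×10⁻⁴ × 160 = 0.007776 m
Layer 4: 1600 × 0.62 × 1.3×10⁻⁴ = 0.12896 m
Δh = 0.12160 + 0.21087 + 0.007776 + 0.12896 = 0.469206 m ≈ 470 mm

470 mm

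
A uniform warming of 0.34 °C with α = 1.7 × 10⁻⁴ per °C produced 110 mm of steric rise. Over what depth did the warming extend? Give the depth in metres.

H ≈ 1900 m

H = Δh/(αΔT) = 0.11 / (1.7×10⁻⁴ × 0.34) ≈ 1903 m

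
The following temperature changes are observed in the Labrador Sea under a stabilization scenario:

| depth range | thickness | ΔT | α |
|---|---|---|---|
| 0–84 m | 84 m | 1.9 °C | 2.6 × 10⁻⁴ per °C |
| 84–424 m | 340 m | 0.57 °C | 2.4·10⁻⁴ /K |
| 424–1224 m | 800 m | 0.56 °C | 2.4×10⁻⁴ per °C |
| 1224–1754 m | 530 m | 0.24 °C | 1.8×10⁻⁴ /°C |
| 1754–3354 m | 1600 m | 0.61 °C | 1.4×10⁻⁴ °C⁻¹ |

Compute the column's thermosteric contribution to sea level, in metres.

about 0.36 m

Layer 1: 84 × 2.6×10⁻⁴ × 1.9 = 0.041496 m
84–424 m: 340 × 0.57 × 2.4×10⁻⁴ = 0.046512 m
Layer 3: 800 × 2.4×10⁻⁴ × 0.56 = 0.10752 m
Layer 4: 0.24 × 530 × 1.8×10⁻⁴ = 0.022896 m
0.61 × 1.4×10⁻⁴ × 1600 = 0.13664 m
Δh = 0.041496 + 0.046512 + 0.10752 + 0.022896 + 0.13664 = 0.355064 m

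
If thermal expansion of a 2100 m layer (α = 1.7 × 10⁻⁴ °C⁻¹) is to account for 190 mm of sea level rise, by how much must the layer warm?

about 0.532 K

ΔT = Δh/(αH) = 0.19 / (1.7×10⁻⁴ × 2100) ≈ 0.5322 K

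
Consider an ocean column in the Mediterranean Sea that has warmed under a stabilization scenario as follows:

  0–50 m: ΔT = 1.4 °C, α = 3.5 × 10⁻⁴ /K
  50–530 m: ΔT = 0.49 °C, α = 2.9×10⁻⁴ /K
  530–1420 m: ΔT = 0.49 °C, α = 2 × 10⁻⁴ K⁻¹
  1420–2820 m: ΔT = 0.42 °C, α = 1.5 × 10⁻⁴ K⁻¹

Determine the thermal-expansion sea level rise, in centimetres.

Layer 1: 50 × 3.5×10⁻⁴ × 1.4 = 0.02450 m
50–530 m: 480 × 0.49 × 2.9×10⁻⁴ = 0.068208 m
530–1420 m: 890 × 0.49 × 2×10⁻⁴ = 0.08722 m
1400 × 0.42 × 1.5×10⁻⁴ = 0.08820 m
Δh = 0.02450 + 0.068208 + 0.08722 + 0.08820 = 0.268128 m

about 26.8 cm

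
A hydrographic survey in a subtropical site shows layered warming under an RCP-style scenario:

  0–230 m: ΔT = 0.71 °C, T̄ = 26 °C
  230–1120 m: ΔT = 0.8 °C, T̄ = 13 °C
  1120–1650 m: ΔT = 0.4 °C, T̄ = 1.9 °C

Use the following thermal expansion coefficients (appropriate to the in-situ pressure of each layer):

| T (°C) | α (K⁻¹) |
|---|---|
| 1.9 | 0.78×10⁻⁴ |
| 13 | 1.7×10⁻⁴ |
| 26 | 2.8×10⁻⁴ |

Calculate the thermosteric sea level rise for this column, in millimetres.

183 mm of thermosteric rise

Layer 1 at 26 °C → α = 2.8×10⁻⁴ K⁻¹
Layer 2 at 13 °C → α = 1.7×10⁻⁴ K⁻¹
Layer 3 at 1.9 °C → α = 0.78×10⁻⁴ K⁻¹
Layer 1: 0.71 × 230 × 2.8×10⁻⁴ = 0.045724 m
890 × 0.8 × 1.7×10⁻⁴ = 0.12104 m
Layer 3: 0.4 × 0.78×10⁻⁴ × 530 = 0.016536 m
Δh = 0.045724 + 0.12104 + 0.016536 = 0.18330 m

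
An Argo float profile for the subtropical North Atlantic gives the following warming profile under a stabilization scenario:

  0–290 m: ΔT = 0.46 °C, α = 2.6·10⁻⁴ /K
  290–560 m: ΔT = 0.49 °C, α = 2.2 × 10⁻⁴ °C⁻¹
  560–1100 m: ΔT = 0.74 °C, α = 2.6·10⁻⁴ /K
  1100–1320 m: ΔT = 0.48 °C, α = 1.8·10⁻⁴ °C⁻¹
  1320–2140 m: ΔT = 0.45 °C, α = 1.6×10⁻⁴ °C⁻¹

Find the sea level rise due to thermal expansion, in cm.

25 cm

0–290 m: 290 × 0.46 × 2.6×10⁻⁴ = 0.034684 m
2.2×10⁻⁴ × 0.49 × 270 = 0.029106 m
540 × 0.74 × 2.6×10⁻⁴ = 0.103896 m
0.48 × 1.8×10⁻⁴ × 220 = 0.019008 m
Layer 5: 0.45 × 820 × 1.6×10⁻⁴ = 0.05904 m
Δh = 0.034684 + 0.029106 + 0.103896 + 0.019008 + 0.05904 = 0.245734 m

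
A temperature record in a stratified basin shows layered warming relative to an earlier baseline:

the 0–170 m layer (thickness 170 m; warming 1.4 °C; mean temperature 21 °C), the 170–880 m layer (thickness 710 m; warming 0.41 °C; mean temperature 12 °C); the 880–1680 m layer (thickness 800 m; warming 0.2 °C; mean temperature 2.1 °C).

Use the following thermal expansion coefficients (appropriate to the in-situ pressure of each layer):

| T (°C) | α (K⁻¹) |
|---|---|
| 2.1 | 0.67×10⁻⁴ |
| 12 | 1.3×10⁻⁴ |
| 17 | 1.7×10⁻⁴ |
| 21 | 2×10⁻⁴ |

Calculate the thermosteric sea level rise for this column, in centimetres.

Layer 1 at 21 °C → α = 2×10⁻⁴ K⁻¹
Layer 2 at 12 °C → α = 1.3×10⁻⁴ K⁻¹
Layer 3 at 2.1 °C → α = 0.67×10⁻⁴ K⁻¹
Layer 1: 1.4 × 170 × 2×10⁻⁴ = 0.04760 m
Layer 2: 1.3×10⁻⁴ × 0.41 × 710 = 0.037843 m
0.2 × 800 × 0.67×10⁻⁴ = 0.01072 m
Δh = 0.04760 + 0.037843 + 0.01072 = 0.096163 m

Δh ≈ 9.62 cm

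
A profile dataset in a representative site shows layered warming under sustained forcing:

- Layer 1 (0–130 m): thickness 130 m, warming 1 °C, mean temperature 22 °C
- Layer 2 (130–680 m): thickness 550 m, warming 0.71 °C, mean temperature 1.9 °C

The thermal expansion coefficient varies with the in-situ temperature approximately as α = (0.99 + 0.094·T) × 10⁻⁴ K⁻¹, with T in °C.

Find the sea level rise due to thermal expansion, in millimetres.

about 85 mm

Layer 1: α = (0.99 + 0.094×22)×10⁻⁴ = 3.058×10⁻⁴ K⁻¹
Layer 2: α = (0.99 + 0.094×1.9)×10⁻⁴ = 1.1686×10⁻⁴ K⁻¹
130 × 1 × 3.058×10⁻⁴ = 0.039754 m
Layer 2: 550 × 0.71 × 1.1686×10⁻⁴ = 0.04563383 m
Δh = 0.039754 + 0.04563383 = 0.08538783 m ≈ 85 mm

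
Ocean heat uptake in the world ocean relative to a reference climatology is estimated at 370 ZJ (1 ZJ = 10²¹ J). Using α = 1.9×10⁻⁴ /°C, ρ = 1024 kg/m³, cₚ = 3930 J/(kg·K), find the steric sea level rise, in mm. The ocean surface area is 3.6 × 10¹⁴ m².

Per unit area: Q = 370×10²¹ / (3.6×10¹⁴) ≈ 1.028×10⁹ J/m²
Δh = αQ/(ρcₚ) = 1.9×10⁻⁴ × 1.028×10⁹ / (1024 × 3930) ≈ 0.048535 m

48.5 mm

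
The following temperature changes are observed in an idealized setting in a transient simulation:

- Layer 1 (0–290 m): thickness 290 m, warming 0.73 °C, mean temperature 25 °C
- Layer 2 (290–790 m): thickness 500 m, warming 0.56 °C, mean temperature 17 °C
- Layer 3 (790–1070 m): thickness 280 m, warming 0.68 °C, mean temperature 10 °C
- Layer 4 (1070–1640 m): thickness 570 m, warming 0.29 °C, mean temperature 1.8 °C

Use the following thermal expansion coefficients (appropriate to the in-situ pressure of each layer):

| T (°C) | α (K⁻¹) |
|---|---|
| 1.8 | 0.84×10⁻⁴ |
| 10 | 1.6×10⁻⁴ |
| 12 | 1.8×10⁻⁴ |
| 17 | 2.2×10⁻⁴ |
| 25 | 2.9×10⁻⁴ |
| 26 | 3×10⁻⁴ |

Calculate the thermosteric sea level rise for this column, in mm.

Layer 1 at 25 °C → α = 2.9×10⁻⁴ K⁻¹
Layer 2 at 17 °C → α = 2.2×10⁻⁴ K⁻¹
Layer 3 at 10 °C → α = 1.6×10⁻⁴ K⁻¹
Layer 4 at 1.8 °C → α = 0.84×10⁻⁴ K⁻¹
Layer 1: 0.73 × 290 × 2.9×10⁻⁴ = 0.061393 m
500 × 2.2×10⁻⁴ × 0.56 = 0.06160 m
280 × 1.6×10⁻⁴ × 0.68 = 0.030464 m
570 × 0.29 × 0.84×10⁻⁴ = 0.0138852 m
Δh = 0.061393 + 0.06160 + 0.030464 + 0.0138852 = 0.1673422 m

167 mm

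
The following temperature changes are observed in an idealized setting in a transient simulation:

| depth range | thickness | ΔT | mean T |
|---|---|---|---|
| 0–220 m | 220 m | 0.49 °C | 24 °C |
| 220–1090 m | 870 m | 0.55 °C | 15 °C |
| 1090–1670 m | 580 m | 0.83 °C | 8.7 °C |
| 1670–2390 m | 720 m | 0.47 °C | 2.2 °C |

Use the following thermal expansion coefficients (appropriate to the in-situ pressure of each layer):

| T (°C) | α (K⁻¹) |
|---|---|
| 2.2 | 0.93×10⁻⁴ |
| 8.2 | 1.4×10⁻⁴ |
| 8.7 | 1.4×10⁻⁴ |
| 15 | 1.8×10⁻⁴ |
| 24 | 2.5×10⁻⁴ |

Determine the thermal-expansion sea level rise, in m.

0.212 m of thermosteric rise

Layer 1 at 24 °C → α = 2.5×10⁻⁴ K⁻¹
Layer 2 at 15 °C → α = 1.8×10⁻⁴ K⁻¹
Layer 3 at 8.7 °C → α = 1.4×10⁻⁴ K⁻¹
Layer 4 at 2.2 °C → α = 0.93×10⁻⁴ K⁻¹
0–220 m: 0.49 × 220 × 2.5×10⁻⁴ = 0.02695 m
Layer 2: 870 × 0.55 × 1.8×10⁻⁴ = 0.08613 m
Layer 3: 1.4×10⁻⁴ × 0.83 × 580 = 0.067396 m
1670–2390 m: 0.93×10⁻⁴ × 720 × 0.47 = 0.0314712 m
Δh = 0.02695 + 0.08613 + 0.067396 + 0.0314712 = 0.2119472 m ≈ 0.212 m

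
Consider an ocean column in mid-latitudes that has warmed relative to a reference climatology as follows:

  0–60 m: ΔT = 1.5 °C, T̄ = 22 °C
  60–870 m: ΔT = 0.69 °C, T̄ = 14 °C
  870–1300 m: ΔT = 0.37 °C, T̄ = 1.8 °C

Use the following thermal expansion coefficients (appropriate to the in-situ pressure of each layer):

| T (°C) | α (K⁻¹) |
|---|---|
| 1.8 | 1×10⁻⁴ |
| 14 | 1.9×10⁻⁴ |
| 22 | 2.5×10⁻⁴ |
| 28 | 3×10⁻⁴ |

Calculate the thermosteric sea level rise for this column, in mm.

145 mm

Layer 1 at 22 °C → α = 2.5×10⁻⁴ K⁻¹
Layer 2 at 14 °C → α = 1.9×10⁻⁴ K⁻¹
Layer 3 at 1.8 °C → α = 1×10⁻⁴ K⁻¹
0–60 m: 2.5×10⁻⁴ × 1.5 × 60 = 0.02250 m
Layer 2: 0.69 × 1.9×10⁻⁴ × 810 = 0.106191 m
870–1300 m: 430 × 1×10⁻⁴ × 0.37 = 0.01591 m
Δh = 0.02250 + 0.106191 + 0.01591 = 0.144601 m ≈ 145 mm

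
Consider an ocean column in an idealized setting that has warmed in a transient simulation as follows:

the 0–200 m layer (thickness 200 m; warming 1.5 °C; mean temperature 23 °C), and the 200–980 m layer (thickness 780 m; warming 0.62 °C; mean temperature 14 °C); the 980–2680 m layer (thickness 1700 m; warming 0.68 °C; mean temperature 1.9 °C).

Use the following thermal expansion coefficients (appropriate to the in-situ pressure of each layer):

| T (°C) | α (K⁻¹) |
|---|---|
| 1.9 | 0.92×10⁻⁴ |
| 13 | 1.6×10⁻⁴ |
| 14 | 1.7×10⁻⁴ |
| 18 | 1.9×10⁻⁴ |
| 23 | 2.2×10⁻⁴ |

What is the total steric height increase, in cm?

Δh = 25.5 cm

Layer 1 at 23 °C → α = 2.2×10⁻⁴ K⁻¹
Layer 2 at 14 °C → α = 1.7×10⁻⁴ K⁻¹
Layer 3 at 1.9 °C → α = 0.92×10⁻⁴ K⁻¹
Layer 1: 200 × 2.2×10⁻⁴ × 1.5 = 0.06600 m
200–980 m: 1.7×10⁻⁴ × 0.62 × 780 = 0.082212 m
980–2680 m: 0.92×10⁻⁴ × 0.68 × 1700 = 0.106352 m
Δh = 0.06600 + 0.082212 + 0.106352 = 0.254564 m ≈ 25.5 cm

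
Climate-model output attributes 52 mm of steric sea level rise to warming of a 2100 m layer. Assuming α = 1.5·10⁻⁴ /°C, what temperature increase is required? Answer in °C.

ΔT = Δh/(αH) = 0.052 / (1.5×10⁻⁴ × 2100) ≈ 0.1651 °C

about 0.17 °C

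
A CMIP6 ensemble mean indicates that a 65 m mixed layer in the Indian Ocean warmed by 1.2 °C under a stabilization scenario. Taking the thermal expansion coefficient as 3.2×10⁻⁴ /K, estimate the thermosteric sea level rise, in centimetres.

2.5 cm

Δh = αΔT·H = 3.2×10⁻⁴ × 1.2 × 65 = 0.02496 m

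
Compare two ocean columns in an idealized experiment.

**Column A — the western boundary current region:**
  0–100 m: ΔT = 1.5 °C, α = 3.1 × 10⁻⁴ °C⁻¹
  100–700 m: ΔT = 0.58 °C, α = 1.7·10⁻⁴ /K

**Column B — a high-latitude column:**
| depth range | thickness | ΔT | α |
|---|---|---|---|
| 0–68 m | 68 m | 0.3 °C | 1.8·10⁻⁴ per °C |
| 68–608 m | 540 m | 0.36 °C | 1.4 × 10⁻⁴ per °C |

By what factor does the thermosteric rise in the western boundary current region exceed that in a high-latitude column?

A Layer 1: 1.5 × 3.1×10⁻⁴ × 100 = 0.04650 m
A 600 × 0.58 × 1.7×10⁻⁴ = 0.05916 m
A total: 0.10566 m
B 0.3 × 68 × 1.8×10⁻⁴ = 0.003672 m
B 540 × 1.4×10⁻⁴ × 0.36 = 0.027216 m
B total: 0.030888 m
Ratio: 0.10566 / 0.030888 ≈ 3.421

3.4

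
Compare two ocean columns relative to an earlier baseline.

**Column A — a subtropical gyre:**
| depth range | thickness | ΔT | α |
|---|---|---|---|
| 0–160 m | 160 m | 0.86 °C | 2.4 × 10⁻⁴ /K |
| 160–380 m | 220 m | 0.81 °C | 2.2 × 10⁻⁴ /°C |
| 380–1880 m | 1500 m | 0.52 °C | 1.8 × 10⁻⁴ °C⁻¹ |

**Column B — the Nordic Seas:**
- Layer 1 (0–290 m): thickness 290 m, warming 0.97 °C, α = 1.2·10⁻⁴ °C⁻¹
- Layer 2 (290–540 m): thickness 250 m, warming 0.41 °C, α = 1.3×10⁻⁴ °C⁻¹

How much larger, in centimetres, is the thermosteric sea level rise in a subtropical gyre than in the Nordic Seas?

A 0–160 m: 2.4×10⁻⁴ × 0.86 × 160 = 0.033024 m
A Layer 2: 2.2×10⁻⁴ × 0.81 × 220 = 0.039204 m
A Layer 3: 0.52 × 1500 × 1.8×10⁻⁴ = 0.14040 m
A total: 0.212628 m
B Layer 1: 0.97 × 290 × 1.2×10⁻⁴ = 0.033756 m
B 250 × 1.3×10⁻⁴ × 0.41 = 0.013325 m
B total: 0.047081 m
Difference: 0.212628 − 0.047081 = 0.165547 m

16.6 cm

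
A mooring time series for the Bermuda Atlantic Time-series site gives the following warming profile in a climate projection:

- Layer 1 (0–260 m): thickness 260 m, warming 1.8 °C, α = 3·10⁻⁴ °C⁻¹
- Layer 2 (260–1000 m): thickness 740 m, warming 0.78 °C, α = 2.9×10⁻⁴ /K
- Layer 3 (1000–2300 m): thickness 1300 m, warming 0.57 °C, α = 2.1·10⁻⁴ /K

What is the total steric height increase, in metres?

Δh = 0.463 m

0–260 m: 3×10⁻⁴ × 1.8 × 260 = 0.14040 m
Layer 2: 0.78 × 2.9×10⁻⁴ × 740 = 0.167388 m
2.1×10⁻⁴ × 1300 × 0.57 = 0.15561 m
Δh = 0.14040 + 0.167388 + 0.15561 = 0.463398 m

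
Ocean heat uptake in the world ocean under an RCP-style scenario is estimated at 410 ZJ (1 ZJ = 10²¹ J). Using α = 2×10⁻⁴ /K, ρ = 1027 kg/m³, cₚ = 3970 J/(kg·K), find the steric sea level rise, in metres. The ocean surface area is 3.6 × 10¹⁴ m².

Δh ≈ 0.056 m

Per unit area: Q = 410×10²¹ / (3.6×10¹⁴) ≈ 1.139×10⁹ J/m²
Δh = αQ/(ρcₚ) = 2×10⁻⁴ × 1.139×10⁹ / (1027 × 3970) ≈ 0.055872 m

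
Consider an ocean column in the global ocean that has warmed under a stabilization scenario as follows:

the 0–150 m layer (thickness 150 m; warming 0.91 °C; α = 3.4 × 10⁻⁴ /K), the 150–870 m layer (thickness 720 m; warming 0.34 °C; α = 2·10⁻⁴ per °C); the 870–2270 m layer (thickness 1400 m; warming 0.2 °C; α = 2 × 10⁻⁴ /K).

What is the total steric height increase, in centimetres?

Δh = 15.1 cm

0–150 m: 150 × 3.4×10⁻⁴ × 0.91 = 0.04641 m
Layer 2: 720 × 0.34 × 2×10⁻⁴ = 0.04896 m
Layer 3: 0.2 × 1400 × 2×10⁻⁴ = 0.05600 m
Δh = 0.04641 + 0.04896 + 0.05600 = 0.15137 m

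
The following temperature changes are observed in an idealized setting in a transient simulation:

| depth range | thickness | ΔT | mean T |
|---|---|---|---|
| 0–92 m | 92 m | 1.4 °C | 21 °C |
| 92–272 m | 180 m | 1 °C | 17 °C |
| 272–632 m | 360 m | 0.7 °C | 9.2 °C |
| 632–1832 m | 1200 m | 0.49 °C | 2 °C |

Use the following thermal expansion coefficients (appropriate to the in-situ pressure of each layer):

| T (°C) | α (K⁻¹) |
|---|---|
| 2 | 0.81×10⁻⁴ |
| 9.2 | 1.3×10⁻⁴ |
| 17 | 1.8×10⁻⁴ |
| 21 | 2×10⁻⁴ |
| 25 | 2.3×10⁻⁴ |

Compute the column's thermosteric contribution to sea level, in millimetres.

Layer 1 at 21 °C → α = 2×10⁻⁴ K⁻¹
Layer 2 at 17 °C → α = 1.8×10⁻⁴ K⁻¹
Layer 3 at 9.2 °C → α = 1.3×10⁻⁴ K⁻¹
Layer 4 at 2 °C → α = 0.81×10⁻⁴ K⁻¹
0–92 m: 2×10⁻⁴ × 92 × 1.4 = 0.02576 m
Layer 2: 1.8×10⁻⁴ × 180 × 1 = 0.03240 m
1.3×10⁻⁴ × 0.7 × 360 = 0.03276 m
0.49 × 0.81×10⁻⁴ × 1200 = 0.047628 m
Δh = 0.02576 + 0.03240 + 0.03276 + 0.047628 = 0.138548 m

139 mm of thermosteric rise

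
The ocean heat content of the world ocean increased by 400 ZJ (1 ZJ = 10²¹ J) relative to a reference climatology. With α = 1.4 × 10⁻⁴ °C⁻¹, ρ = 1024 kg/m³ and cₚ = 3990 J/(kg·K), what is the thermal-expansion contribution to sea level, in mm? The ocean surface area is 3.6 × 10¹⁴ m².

Per unit area: Q = 400×10²¹ / (3.6×10¹⁴) ≈ 1.111×10⁹ J/m²
Δh = αQ/(ρcₚ) = 1.4×10⁻⁴ × 1.111×10⁹ / (1024 × 3990) ≈ 0.038069 m

Δh = 38.1 mm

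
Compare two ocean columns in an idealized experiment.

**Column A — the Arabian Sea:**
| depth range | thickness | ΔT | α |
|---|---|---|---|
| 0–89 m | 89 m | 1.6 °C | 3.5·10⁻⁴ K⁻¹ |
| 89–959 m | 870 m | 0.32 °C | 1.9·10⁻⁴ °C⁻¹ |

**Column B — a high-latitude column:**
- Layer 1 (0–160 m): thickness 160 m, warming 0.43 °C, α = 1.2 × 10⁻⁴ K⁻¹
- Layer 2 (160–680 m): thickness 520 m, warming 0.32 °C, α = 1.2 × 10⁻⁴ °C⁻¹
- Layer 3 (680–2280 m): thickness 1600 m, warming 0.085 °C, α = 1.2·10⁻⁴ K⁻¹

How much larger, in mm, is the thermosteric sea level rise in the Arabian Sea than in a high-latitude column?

A 89 × 3.5×10⁻⁴ × 1.6 = 0.04984 m
A 1.9×10⁻⁴ × 870 × 0.32 = 0.052896 m
A total: 0.102736 m
B 0–160 m: 1.2×10⁻⁴ × 0.43 × 160 = 0.008256 m
B 520 × 0.32 × 1.2×10⁻⁴ = 0.019968 m
B Layer 3: 1600 × 1.2×10⁻⁴ × 0.085 = 0.01632 m
B total: 0.044544 m
Difference: 0.102736 − 0.044544 = 0.058192 m

Δh_A − Δh_B ≈ 58.2 mm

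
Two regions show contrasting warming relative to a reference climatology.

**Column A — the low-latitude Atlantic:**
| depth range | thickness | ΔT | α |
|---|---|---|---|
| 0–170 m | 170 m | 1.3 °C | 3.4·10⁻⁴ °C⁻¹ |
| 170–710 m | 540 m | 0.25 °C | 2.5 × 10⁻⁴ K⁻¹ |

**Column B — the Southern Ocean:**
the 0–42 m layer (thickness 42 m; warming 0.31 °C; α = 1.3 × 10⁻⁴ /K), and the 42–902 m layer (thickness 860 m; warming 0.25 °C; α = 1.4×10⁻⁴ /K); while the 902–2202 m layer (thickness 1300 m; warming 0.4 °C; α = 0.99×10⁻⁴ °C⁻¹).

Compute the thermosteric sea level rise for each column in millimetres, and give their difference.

Δh_A ≈ 109 mm, Δh_B ≈ 83.3 mm; difference ≈ 25.6 mm

A 170 × 1.3 × 3.4×10⁻⁴ = 0.07514 m
A 2.5×10⁻⁴ × 540 × 0.25 = 0.03375 m
A total: 0.10889 m
B 0.31 × 1.3×10⁻⁴ × 42 = 0.0016926 m
B 860 × 0.25 × 1.4×10⁻⁴ = 0.03010 m
B 1300 × 0.99×10⁻⁴ × 0.4 = 0.05148 m
B total: 0.0832726 m
Difference: 0.10889 − 0.0832726 = 0.0256174 m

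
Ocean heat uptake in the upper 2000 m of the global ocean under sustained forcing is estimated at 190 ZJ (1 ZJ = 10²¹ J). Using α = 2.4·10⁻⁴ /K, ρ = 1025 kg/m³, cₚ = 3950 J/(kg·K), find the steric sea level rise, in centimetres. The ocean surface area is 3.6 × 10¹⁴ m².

3.1 cm

Per unit area: Q = 190×10²¹ / (3.6×10¹⁴) ≈ 5.278×10⁸ J/m²
Δh = αQ/(ρcₚ) = 2.4×10⁻⁴ × 5.278×10⁸ / (1025 × 3950) ≈ 0.031287 m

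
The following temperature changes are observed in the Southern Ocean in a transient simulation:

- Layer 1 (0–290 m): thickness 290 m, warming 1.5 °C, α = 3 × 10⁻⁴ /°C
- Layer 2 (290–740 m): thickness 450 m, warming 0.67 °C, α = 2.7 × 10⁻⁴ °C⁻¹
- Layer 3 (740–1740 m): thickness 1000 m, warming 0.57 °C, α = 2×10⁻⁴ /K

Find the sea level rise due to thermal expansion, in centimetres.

Layer 1: 290 × 1.5 × 3×10⁻⁴ = 0.13050 m
Layer 2: 0.67 × 450 × 2.7×10⁻⁴ = 0.081405 m
740–1740 m: 0.57 × 2×10⁻⁴ × 1000 = 0.11400 m
Δh = 0.13050 + 0.081405 + 0.11400 = 0.325905 m

33 cm of thermosteric rise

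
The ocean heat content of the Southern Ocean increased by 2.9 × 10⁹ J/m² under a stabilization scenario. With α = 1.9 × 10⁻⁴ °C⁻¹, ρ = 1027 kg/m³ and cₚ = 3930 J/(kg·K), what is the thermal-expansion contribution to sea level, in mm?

Δh = 137 mm

Δh = αQ/(ρcₚ) = 1.9×10⁻⁴ × 2.9×10⁹ / (1027 × 3930) ≈ 0.13652 m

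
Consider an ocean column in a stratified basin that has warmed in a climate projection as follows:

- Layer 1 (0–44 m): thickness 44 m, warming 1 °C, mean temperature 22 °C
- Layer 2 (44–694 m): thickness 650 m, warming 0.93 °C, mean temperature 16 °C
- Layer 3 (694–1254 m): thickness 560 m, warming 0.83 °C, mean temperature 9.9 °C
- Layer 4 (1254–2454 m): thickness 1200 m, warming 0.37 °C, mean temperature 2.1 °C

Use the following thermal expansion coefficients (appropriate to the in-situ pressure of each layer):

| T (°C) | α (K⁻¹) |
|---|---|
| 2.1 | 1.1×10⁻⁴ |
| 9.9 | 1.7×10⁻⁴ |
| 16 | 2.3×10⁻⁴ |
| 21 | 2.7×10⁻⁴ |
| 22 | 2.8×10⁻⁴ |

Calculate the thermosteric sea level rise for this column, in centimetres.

Layer 1 at 22 °C → α = 2.8×10⁻⁴ K⁻¹
Layer 2 at 16 °C → α = 2.3×10⁻⁴ K⁻¹
Layer 3 at 9.9 °C → α = 1.7×10⁻⁴ K⁻¹
Layer 4 at 2.1 °C → α = 1.1×10⁻⁴ K⁻¹
0–44 m: 1 × 44 × 2.8×10⁻⁴ = 0.01232 m
650 × 2.3×10⁻⁴ × 0.93 = 0.139035 m
Layer 3: 560 × 1.7×10⁻⁴ × 0.83 = 0.079016 m
Layer 4: 1.1×10⁻⁴ × 1200 × 0.37 = 0.04884 m
Δh = 0.01232 + 0.139035 + 0.079016 + 0.04884 = 0.279211 m ≈ 27.9 cm

about 27.9 cm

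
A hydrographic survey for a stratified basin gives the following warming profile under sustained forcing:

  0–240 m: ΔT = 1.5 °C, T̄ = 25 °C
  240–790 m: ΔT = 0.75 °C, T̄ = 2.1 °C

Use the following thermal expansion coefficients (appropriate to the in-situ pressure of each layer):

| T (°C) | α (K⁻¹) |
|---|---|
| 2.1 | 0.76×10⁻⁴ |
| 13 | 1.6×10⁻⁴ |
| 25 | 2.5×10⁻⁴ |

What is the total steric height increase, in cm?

Layer 1 at 25 °C → α = 2.5×10⁻⁴ K⁻¹
Layer 2 at 2.1 °C → α = 0.76×10⁻⁴ K⁻¹
Layer 1: 1.5 × 2.5×10⁻⁴ × 240 = 0.09000 m
Layer 2: 550 × 0.75 × 0.76×10⁻⁴ = 0.03135 m
Δh = 0.09000 + 0.03135 = 0.12135 m ≈ 12.1 cm

about 12.1 cm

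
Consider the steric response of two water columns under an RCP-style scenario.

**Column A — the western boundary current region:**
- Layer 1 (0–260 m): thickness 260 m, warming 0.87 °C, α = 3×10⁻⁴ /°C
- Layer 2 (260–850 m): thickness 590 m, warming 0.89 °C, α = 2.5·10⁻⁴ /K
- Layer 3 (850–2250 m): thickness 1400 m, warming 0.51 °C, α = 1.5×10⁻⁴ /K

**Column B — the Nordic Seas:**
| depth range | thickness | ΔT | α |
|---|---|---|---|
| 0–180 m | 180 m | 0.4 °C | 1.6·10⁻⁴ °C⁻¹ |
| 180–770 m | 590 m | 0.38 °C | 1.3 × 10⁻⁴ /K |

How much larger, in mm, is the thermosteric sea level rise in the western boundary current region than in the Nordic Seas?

A 0–260 m: 0.87 × 3×10⁻⁴ × 260 = 0.06786 m
A 0.89 × 590 × 2.5×10⁻⁴ = 0.131275 m
A 850–2250 m: 1400 × 1.5×10⁻⁴ × 0.51 = 0.10710 m
A total: 0.306235 m
B Layer 1: 180 × 0.4 × 1.6×10⁻⁴ = 0.01152 m
B 590 × 1.3×10⁻⁴ × 0.38 = 0.029146 m
B total: 0.040666 m
Difference: 0.306235 − 0.040666 = 0.265569 m

Δh_A − Δh_B ≈ 266 mm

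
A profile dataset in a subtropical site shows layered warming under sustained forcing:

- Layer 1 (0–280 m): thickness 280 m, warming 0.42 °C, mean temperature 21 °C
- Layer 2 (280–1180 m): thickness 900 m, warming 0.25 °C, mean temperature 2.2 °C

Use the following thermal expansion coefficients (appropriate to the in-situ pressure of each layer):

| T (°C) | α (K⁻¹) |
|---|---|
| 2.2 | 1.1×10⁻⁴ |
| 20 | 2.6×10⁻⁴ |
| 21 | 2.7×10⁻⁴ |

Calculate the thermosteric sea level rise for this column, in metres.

Layer 1 at 21 °C → α = 2.7×10⁻⁴ K⁻¹
Layer 2 at 2.2 °C → α = 1.1×10⁻⁴ K⁻¹
Layer 1: 2.7×10⁻⁴ × 280 × 0.42 = 0.031752 m
280–1180 m: 900 × 1.1×10⁻⁴ × 0.25 = 0.02475 m
Δh = 0.031752 + 0.02475 = 0.056502 m

Δh ≈ 0.057 m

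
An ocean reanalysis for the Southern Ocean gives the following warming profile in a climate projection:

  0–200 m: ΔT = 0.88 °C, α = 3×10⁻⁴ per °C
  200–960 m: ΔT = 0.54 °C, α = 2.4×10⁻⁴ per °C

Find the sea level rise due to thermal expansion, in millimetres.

3×10⁻⁴ × 0.88 × 200 = 0.05280 m
0.54 × 2.4×10⁻⁴ × 760 = 0.098496 m
Δh = 0.05280 + 0.098496 = 0.151296 m

Δh = 151 mm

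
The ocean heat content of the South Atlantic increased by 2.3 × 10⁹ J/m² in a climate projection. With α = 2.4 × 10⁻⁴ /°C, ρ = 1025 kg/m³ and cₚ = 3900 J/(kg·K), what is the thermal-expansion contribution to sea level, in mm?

138 mm of thermosteric rise

Δh = αQ/(ρcₚ) = 2.4×10⁻⁴ × 2.3×10⁹ / (1025 × 3900) ≈ 0.13809 m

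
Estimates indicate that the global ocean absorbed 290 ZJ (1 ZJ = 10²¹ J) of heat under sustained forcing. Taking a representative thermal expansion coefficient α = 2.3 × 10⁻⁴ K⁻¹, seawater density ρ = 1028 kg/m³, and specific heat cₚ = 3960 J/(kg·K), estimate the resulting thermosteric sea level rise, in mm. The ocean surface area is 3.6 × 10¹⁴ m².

45.5 mm of thermosteric rise

Per unit area: Q = 290×10²¹ / (3.6×10¹⁴) ≈ 8.056×10⁸ J/m²
Δh = αQ/(ρcₚ) = 2.3×10⁻⁴ × 8.056×10⁸ / (1028 × 3960) ≈ 0.045515 m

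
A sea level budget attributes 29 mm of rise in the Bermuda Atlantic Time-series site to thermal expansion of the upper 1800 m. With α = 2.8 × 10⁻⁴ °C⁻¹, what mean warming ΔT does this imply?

ΔT = Δh/(αH) = 0.029 / (2.8×10⁻⁴ × 1800) ≈ 0.05754 °C

about 0.0575 °C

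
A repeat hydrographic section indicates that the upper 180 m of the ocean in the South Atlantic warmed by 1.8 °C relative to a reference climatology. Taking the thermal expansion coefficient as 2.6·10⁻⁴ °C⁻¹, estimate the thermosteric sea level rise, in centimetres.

Δh = αΔT·H = 2.6×10⁻⁴ × 1.8 × 180 = 0.08424 m

Δh ≈ 8.42 cm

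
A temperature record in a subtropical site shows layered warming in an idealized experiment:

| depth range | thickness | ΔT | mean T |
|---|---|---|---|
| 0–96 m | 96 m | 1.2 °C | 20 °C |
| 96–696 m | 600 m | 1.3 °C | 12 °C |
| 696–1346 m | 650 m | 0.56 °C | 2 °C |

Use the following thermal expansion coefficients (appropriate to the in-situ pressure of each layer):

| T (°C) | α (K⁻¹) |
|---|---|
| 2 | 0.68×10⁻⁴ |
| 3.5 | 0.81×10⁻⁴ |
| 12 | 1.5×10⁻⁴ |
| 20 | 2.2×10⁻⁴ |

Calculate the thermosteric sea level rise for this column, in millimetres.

about 167 mm

Layer 1 at 20 °C → α = 2.2×10⁻⁴ K⁻¹
Layer 2 at 12 °C → α = 1.5×10⁻⁴ K⁻¹
Layer 3 at 2 °C → α = 0.68×10⁻⁴ K⁻¹
Layer 1: 1.2 × 96 × 2.2×10⁻⁴ = 0.025344 m
Layer 2: 1.5×10⁻⁴ × 1.3 × 600 = 0.11700 m
Layer 3: 0.68×10⁻⁴ × 0.56 × 650 = 0.024752 m
Δh = 0.025344 + 0.11700 + 0.024752 = 0.167096 m ≈ 167 mm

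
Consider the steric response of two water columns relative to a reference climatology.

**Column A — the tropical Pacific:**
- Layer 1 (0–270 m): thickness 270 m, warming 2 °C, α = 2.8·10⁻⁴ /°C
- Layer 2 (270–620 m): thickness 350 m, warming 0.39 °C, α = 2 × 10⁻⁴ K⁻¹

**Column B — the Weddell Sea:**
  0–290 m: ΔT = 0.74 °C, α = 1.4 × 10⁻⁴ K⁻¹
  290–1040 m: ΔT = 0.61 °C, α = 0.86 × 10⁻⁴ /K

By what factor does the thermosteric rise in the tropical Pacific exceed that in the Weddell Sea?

A 270 × 2.8×10⁻⁴ × 2 = 0.15120 m
A 270–620 m: 0.39 × 2×10⁻⁴ × 350 = 0.02730 m
A total: 0.17850 m
B Layer 1: 0.74 × 290 × 1.4×10⁻⁴ = 0.030044 m
B 290–1040 m: 0.61 × 750 × 0.86×10⁻⁴ = 0.039345 m
B total: 0.069389 m
Ratio: 0.17850 / 0.069389 ≈ 2.572

≈ 2.6×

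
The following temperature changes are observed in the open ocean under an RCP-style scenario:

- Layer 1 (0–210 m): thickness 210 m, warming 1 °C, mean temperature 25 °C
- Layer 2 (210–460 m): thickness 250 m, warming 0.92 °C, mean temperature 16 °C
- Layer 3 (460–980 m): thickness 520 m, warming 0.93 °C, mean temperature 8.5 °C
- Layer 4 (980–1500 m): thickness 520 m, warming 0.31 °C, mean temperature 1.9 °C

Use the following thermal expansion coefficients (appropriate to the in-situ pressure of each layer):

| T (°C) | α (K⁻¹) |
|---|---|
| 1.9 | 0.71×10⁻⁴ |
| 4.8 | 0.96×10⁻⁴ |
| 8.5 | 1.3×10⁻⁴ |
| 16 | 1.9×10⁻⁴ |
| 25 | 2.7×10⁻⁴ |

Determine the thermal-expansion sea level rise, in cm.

Layer 1 at 25 °C → α = 2.7×10⁻⁴ K⁻¹
Layer 2 at 16 °C → α = 1.9×10⁻⁴ K⁻¹
Layer 3 at 8.5 °C → α = 1.3×10⁻⁴ K⁻¹
Layer 4 at 1.9 °C → α = 0.71×10⁻⁴ K⁻¹
Layer 1: 1 × 210 × 2.7×10⁻⁴ = 0.05670 m
Layer 2: 1.9×10⁻⁴ × 250 × 0.92 = 0.04370 m
460–980 m: 520 × 1.3×10⁻⁴ × 0.93 = 0.062868 m
Layer 4: 0.31 × 0.71×10⁻⁴ × 520 = 0.0114452 m
Δh = 0.05670 + 0.04370 + 0.062868 + 0.0114452 = 0.1747132 m

Δh ≈ 17 cm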